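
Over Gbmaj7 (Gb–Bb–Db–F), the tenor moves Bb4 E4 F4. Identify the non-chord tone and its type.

The harmony at that moment is Gb major seventh chord (Gb, Bb, Db, F); E4 is not a chord tone.
It is approached by leap down from Bb4 and left by step up to F4.
Leap in, step out — an appoggiatura.

E4 is an appoggiatura.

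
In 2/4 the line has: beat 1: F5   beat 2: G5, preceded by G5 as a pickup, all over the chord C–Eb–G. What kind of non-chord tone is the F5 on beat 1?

Lower neighbor tone.

The harmony at that moment is C minor triad (C, Eb, G); F5 is not a chord tone.
It is approached by step down from G5 and left by step up to G5.
Step away and step back to the same note — a neighbor tone (lower neighbor).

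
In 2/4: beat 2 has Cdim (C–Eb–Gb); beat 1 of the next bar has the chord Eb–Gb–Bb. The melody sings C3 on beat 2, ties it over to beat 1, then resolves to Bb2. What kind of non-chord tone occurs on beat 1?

The harmony at that moment is Eb minor triad (Eb, Gb, Bb); C3 is not a chord tone.
It is held over (the same pitch as the preceding C3) and left by step down to Bb2.
Held over from the previous chord and resolving down by step — a suspension.

Suspension.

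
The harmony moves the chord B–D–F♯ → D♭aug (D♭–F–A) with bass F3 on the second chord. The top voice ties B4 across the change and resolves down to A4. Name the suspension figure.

4–3 suspension.

At the second chord the bass is F3. The suspended B4 lies a fourth above the bass; after resolving down by step to A4, the interval above the bass becomes a third.
Suspension figures are named by those two intervals: 4–3.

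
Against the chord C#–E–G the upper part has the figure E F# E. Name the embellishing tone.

The harmony at that moment is C# diminished triad (C#, E, G); F# is not a chord tone.
It is approached by step up from E and left by step down to E.
Step away and step back to the same note — a neighbor tone (upper neighbor).

F# is a neighbor tone.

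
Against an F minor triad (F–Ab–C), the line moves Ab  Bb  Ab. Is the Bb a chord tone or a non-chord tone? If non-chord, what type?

Non-chord tone — a neighbor tone.

The harmony at that moment is F minor triad (F, Ab, C); Bb is not a chord tone.
It is approached by step up from Ab and left by step down to Ab.
Step away and step back to the same note — a neighbor tone (upper neighbor).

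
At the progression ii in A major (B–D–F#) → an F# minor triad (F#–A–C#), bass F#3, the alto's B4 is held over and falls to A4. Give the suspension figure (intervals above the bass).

At the second chord the bass is F#3. The suspended B4 lies a fourth above the bass; after resolving down by step to A4, the interval above the bass becomes a third.
Suspension figures are named by those two intervals: 4–3.

4–3 suspension.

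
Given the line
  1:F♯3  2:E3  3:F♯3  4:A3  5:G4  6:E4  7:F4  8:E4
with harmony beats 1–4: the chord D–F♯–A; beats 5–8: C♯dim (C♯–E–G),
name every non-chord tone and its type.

The harmony at that moment is D major triad (D, F♯, A); E3 is not a chord tone.
It is approached by step down from F♯3 and left by step up to F♯3.
Step away and step back to the same note — a neighbor tone (lower neighbor).
The harmony at that moment is C♯ diminished triad (C♯, E, G); F4 is not a chord tone.
It is approached by step up from E4 and left by step down to E4.
Step away and step back to the same note — a neighbor tone (upper neighbor).

E3 (beat 2) — neighbor tone; F4 (beat 7) — neighbor tone.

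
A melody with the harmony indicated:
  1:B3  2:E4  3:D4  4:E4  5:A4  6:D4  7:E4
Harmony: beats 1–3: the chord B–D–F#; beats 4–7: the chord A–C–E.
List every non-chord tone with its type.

The harmony at that moment is B minor triad (B, D, F#); E4 is not a chord tone.
It is approached by leap up from B3 and left by step down to D4.
Leap in, step out — an appoggiatura.
The harmony at that moment is A minor triad (A, C, E); D4 is not a chord tone.
It is approached by leap down from A4 and left by step up to E4.
Leap in, step out — an appoggiatura.

E4 (beat 2) — appoggiatura; D4 (beat 6) — appoggiatura.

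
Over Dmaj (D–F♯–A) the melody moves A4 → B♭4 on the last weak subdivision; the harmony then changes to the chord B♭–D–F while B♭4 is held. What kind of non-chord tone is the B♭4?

The harmony at that moment is D major triad (D, F♯, A); B♭4 is not a chord tone.
It is approached by step up from A4 and then sustained as the same pitch into the next harmony.
Arriving early and becoming a chord tone when the harmony changes — an anticipation.

B♭4 is an anticipation.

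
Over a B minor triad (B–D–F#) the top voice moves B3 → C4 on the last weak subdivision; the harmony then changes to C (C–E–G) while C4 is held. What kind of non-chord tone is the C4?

C4 is an anticipation.

The harmony at that moment is B minor triad (B, D, F#); C4 is not a chord tone.
It is approached by step up from B3 and then sustained as the same pitch into the next harmony.
Arriving early and becoming a chord tone when the harmony changes — an anticipation.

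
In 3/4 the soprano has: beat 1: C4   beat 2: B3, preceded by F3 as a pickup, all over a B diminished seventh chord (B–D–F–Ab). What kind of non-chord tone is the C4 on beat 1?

Appoggiatura.

The harmony at that moment is B diminished seventh chord (B, D, F, Ab); C4 is not a chord tone.
It is approached by leap up from F3 and left by step down to B3.
Leap in, step out, metrically accented — an appoggiatura.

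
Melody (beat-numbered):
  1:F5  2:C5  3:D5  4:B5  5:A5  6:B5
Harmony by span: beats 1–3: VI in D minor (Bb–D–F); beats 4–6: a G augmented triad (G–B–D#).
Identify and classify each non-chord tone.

The harmony at that moment is Bb major triad (Bb, D, F); C5 is not a chord tone.
It is approached by leap down from F5 and left by step up to D5.
Leap in, step out — an appoggiatura.
The harmony at that moment is G augmented triad (G, B, D#); A5 is not a chord tone.
It is approached by step down from B5 and left by step up to B5.
Step away and step back to the same note — a neighbor tone (lower neighbor).

C5 (beat 2) — appoggiatura; A5 (beat 5) — neighbor tone.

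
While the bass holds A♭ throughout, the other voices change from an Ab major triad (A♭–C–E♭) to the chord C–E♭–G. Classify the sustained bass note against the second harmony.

Pedal tone (pedal point).

The harmony at that moment is C minor triad (C, E♭, G); A♭ is not a chord tone.
It is held over (the same pitch as the preceding A♭) and then sustained as the same pitch into the next harmony.
Sustained through a change of harmony — a pedal tone.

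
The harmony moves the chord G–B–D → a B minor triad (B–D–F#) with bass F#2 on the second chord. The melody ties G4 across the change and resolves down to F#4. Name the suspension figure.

At the second chord the bass is F#2. The suspended G4 lies a ninth above the bass; after resolving down by step to F#4, the interval above the bass becomes an octave.
Suspension figures are named by those two intervals: 9–8.

9–8 suspension.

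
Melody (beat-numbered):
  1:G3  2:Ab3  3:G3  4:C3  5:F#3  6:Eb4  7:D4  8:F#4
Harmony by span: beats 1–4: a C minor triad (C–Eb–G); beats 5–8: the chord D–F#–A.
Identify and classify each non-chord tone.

Ab3 (beat 2) — neighbor tone; Eb4 (beat 6) — appoggiatura.

The harmony at that moment is C minor triad (C, Eb, G); Ab3 is not a chord tone.
It is approached by step up from G3 and left by step down to G3.
Step away and step back to the same note — a neighbor tone (upper neighbor).
The harmony at that moment is D major triad (D, F#, A); Eb4 is not a chord tone.
It is approached by leap up from F#3 and left by step down to D4.
Leap in, step out — an appoggiatura.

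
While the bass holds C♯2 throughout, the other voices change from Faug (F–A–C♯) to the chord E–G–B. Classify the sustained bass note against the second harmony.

The harmony at that moment is E minor triad (E, G, B); C♯2 is not a chord tone.
It is held over (the same pitch as the preceding C♯2) and then sustained as the same pitch into the next harmony.
Sustained through a change of harmony — a pedal tone.

Pedal tone (pedal point).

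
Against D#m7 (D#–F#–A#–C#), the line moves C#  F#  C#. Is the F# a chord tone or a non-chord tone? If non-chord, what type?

Chord tone (the third of D# minor seventh chord).

D# minor seventh chord contains D#, F#, A#, C#; F# is the third, so it is a chord tone.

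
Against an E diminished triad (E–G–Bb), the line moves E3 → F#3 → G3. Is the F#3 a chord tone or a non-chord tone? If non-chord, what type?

The harmony at that moment is E diminished triad (E, G, Bb); F#3 is not a chord tone.
It is approached by step up from E3 and left by step up to G3.
Step in, step out in the same direction — a passing tone.

Non-chord tone — a passing tone.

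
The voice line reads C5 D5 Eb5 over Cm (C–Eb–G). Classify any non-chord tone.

The harmony at that moment is C minor triad (C, Eb, G); D5 is not a chord tone.
It is approached by step up from C5 and left by step up to Eb5.
Step in, step out in the same direction — a passing tone.

D5 is a passing tone.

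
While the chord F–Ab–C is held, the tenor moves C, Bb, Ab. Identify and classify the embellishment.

The harmony at that moment is F minor triad (F, Ab, C); Bb is not a chord tone.
It is approached by step down from C and left by step down to Ab.
Step in, step out in the same direction — a passing tone.

Bb is a passing tone.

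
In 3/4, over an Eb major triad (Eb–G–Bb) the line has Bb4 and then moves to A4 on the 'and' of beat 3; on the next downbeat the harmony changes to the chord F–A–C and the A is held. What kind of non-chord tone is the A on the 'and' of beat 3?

Anticipation.

The harmony at that moment is Eb major triad (Eb, G, Bb); A4 is not a chord tone.
It is approached by step down from Bb4 and then sustained as the same pitch into the next harmony.
Arriving early and becoming a chord tone when the harmony changes — an anticipation.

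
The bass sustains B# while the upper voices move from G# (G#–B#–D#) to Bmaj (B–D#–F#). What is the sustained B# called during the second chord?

The harmony at that moment is B major triad (B, D#, F#); B# is not a chord tone.
It is held over (the same pitch as the preceding B#) and then sustained as the same pitch into the next harmony.
Sustained through a change of harmony — a pedal tone.

Pedal tone (pedal point).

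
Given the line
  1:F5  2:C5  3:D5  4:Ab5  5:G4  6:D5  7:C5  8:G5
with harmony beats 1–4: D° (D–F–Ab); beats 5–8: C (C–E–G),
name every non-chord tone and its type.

C5 (beat 2) — appoggiatura; D5 (beat 6) — appoggiatura.

The harmony at that moment is D diminished triad (D, F, Ab); C5 is not a chord tone.
It is approached by leap down from F5 and left by step up to D5.
Leap in, step out — an appoggiatura.
The harmony at that moment is C major triad (C, E, G); D5 is not a chord tone.
It is approached by leap up from G4 and left by step down to C5.
Leap in, step out — an appoggiatura.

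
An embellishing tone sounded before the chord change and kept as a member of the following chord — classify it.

Anticipation.

Approach: ahead of the chord change (typically by step), so it is dissonant against the current harmony. Departure: none — the same pitch is restated or held and is a chord tone of the new harmony.
Dissonant first, consonant once the harmony catches up: the note simply arrives early — an anticipation. (The reverse timing, consonant first and dissonant after the change, would be a suspension or retardation.)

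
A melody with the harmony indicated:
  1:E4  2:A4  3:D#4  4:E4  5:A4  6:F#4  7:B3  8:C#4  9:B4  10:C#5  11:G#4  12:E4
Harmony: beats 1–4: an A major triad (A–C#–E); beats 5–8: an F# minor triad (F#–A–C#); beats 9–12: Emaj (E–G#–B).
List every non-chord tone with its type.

D#4 (beat 3) — appoggiatura; B3 (beat 7) — appoggiatura; C#5 (beat 10) — escape tone.

The harmony at that moment is A major triad (A, C#, E); D#4 is not a chord tone.
It is approached by leap down from A4 and left by step up to E4.
Leap in, step out — an appoggiatura.
The harmony at that moment is F# minor triad (F#, A, C#); B3 is not a chord tone.
It is approached by leap down from F#4 and left by step up to C#4.
Leap in, step out — an appoggiatura.
The harmony at that moment is E major triad (E, G#, B); C#5 is not a chord tone.
It is approached by step up from B4 and left by leap down to G#4.
Step in, leap out — an escape tone.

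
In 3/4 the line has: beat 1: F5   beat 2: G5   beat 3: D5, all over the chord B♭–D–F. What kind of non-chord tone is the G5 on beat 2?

The harmony at that moment is B♭ major triad (B♭, D, F); G5 is not a chord tone.
It is approached by step up from F5 and left by leap down to D5.
Step in, leap out, on a weak beat — an escape tone.

Escape tone.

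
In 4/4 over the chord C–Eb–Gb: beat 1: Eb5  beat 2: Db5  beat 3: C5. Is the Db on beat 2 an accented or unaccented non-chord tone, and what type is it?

The harmony at that moment is C diminished triad (C, Eb, Gb); Db5 is not a chord tone.
It is approached by step down from Eb5 and left by step down to C5.
Step in, step out in the same direction — a passing tone.
It falls on a weak beat, so it is unaccented.

Unaccented passing tone.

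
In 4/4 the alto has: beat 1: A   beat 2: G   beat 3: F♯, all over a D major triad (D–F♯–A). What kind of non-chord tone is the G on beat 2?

The harmony at that moment is D major triad (D, F♯, A); G is not a chord tone.
It is approached by step down from A and left by step down to F♯.
Step in, step out in the same direction — a passing tone.

Passing tone.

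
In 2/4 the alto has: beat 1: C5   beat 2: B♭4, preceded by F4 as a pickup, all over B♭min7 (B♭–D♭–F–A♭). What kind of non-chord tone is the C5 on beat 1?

Appoggiatura.

The harmony at that moment is B♭ minor seventh chord (B♭, D♭, F, A♭); C5 is not a chord tone.
It is approached by leap up from F4 and left by step down to B♭4.
Leap in, step out, metrically accented — an appoggiatura.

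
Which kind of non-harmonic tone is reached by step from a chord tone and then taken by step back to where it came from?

Approach: by step. Departure: by step in the opposite direction, back to the starting pitch.
Stepwise on both sides but reversing to return to the same chord tone — a neighbor tone. (Had it continued onward in the same direction it would be a passing tone instead.)

Neighbor tone.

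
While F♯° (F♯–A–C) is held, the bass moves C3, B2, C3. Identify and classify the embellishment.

The harmony at that moment is F♯ diminished triad (F♯, A, C); B2 is not a chord tone.
It is approached by step down from C3 and left by step up to C3.
Step away and step back to the same note — a neighbor tone (lower neighbor).

B2 is a neighbor tone.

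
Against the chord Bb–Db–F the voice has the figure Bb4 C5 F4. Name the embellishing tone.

C5 is an escape tone.

The harmony at that moment is Bb minor triad (Bb, Db, F); C5 is not a chord tone.
It is approached by step up from Bb4 and left by leap down to F4.
Step in, leap out — an escape tone.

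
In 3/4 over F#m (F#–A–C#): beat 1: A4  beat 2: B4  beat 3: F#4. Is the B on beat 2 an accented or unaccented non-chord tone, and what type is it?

Unaccented escape tone.

The harmony at that moment is F# minor triad (F#, A, C#); B4 is not a chord tone.
It is approached by step up from A4 and left by leap down to F#4.
Step in, leap out — an escape tone.
It falls on a weak beat, so it is unaccented.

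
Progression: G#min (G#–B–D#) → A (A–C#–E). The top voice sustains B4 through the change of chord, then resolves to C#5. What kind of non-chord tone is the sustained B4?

The harmony at that moment is A major triad (A, C#, E); B4 is not a chord tone.
It is held over (the same pitch as the preceding B4) and left by step up to C#5.
Held over from the previous chord and resolving up by step — a retardation.

B4 is a retardation.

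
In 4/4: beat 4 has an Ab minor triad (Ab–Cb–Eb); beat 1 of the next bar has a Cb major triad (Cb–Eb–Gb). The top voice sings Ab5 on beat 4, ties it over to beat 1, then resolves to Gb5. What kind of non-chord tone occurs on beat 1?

Suspension.

The harmony at that moment is Cb major triad (Cb, Eb, Gb); Ab5 is not a chord tone.
It is held over (the same pitch as the preceding Ab5) and left by step down to Gb5.
Held over from the previous chord and resolving down by step — a suspension.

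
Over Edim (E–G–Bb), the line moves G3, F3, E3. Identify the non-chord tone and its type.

F3 is a passing tone.

The harmony at that moment is E diminished triad (E, G, Bb); F3 is not a chord tone.
It is approached by step down from G3 and left by step down to E3.
Step in, step out in the same direction — a passing tone.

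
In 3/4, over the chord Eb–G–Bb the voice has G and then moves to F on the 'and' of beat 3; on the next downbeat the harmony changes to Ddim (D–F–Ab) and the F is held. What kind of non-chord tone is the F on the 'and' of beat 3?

Anticipation.

The harmony at that moment is Eb major triad (Eb, G, Bb); F is not a chord tone.
It is approached by step down from G and then sustained as the same pitch into the next harmony.
Arriving early and becoming a chord tone when the harmony changes — an anticipation.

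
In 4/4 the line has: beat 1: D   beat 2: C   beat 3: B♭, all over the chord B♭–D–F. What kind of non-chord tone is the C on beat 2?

The harmony at that moment is B♭ major triad (B♭, D, F); C is not a chord tone.
It is approached by step down from D and left by step down to B♭.
Step in, step out in the same direction — a passing tone.

Passing tone.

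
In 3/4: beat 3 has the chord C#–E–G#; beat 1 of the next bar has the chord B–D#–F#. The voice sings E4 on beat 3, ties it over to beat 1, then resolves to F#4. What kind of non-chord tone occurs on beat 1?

The harmony at that moment is B major triad (B, D#, F#); E4 is not a chord tone.
It is held over (the same pitch as the preceding E4) and left by step up to F#4.
Held over from the previous chord and resolving up by step — a retardation.

Retardation.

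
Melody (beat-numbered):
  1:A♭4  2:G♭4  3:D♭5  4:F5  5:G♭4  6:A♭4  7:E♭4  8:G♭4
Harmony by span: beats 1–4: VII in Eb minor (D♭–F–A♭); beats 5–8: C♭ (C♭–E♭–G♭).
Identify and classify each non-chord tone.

G♭4 (beat 2) — escape tone; A♭4 (beat 6) — escape tone.

The harmony at that moment is D♭ major triad (D♭, F, A♭); G♭4 is not a chord tone.
It is approached by step down from A♭4 and left by leap up to D♭5.
Step in, leap out — an escape tone.
The harmony at that moment is C♭ major triad (C♭, E♭, G♭); A♭4 is not a chord tone.
It is approached by step up from G♭4 and left by leap down to E♭4.
Step in, leap out — an escape tone.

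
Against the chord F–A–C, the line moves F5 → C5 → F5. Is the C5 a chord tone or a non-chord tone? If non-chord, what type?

F major triad contains F, A, C; C is the fifth, so it is a chord tone.

Chord tone (the fifth of F major triad).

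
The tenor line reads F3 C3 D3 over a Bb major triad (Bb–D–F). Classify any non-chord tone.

C3 is an appoggiatura.

The harmony at that moment is Bb major triad (Bb, D, F); C3 is not a chord tone.
It is approached by leap down from F3 and left by step up to D3.
Leap in, step out — an appoggiatura.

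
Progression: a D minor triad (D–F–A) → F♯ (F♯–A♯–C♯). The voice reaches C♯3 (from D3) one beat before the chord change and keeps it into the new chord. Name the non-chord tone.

The harmony at that moment is D minor triad (D, F, A); C♯3 is not a chord tone.
It is approached by step down from D3 and then sustained as the same pitch into the next harmony.
Arriving early and becoming a chord tone when the harmony changes — an anticipation.

C♯3 is an anticipation.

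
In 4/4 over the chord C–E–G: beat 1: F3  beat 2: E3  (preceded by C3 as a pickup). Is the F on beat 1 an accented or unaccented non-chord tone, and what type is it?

The harmony at that moment is C major triad (C, E, G); F3 is not a chord tone.
It is approached by leap up from C3 and left by step down to E3.
Leap in, step out — an appoggiatura.
It falls on the downbeat, so it is accented.

Accented appoggiatura.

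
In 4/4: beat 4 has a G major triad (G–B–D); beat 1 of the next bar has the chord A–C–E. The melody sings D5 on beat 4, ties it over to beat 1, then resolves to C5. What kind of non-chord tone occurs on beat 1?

Suspension.

The harmony at that moment is A minor triad (A, C, E); D5 is not a chord tone.
It is held over (the same pitch as the preceding D5) and left by step down to C5.
Held over from the previous chord and resolving down by step — a suspension.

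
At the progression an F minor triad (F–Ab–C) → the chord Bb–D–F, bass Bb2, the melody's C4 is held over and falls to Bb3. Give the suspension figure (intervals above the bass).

At the second chord the bass is Bb2. The suspended C4 lies a ninth above the bass; after resolving down by step to Bb3, the interval above the bass becomes an octave.
Suspension figures are named by those two intervals: 9–8.

9–8 suspension.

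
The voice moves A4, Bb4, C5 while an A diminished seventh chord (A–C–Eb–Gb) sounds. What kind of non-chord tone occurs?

The harmony at that moment is A diminished seventh chord (A, C, Eb, Gb); Bb4 is not a chord tone.
It is approached by step up from A4 and left by step up to C5.
Step in, step out in the same direction — a passing tone.

Bb4 is a passing tone.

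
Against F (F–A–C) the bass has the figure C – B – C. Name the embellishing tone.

The harmony at that moment is F major triad (F, A, C); B is not a chord tone.
It is approached by step down from C and left by step up to C.
Step away and step back to the same note — a neighbor tone (lower neighbor).

B is a neighbor tone.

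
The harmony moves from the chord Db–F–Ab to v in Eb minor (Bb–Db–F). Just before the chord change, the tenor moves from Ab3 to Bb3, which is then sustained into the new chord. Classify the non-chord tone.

The harmony at that moment is Db major triad (Db, F, Ab); Bb3 is not a chord tone.
It is approached by step up from Ab3 and then sustained as the same pitch into the next harmony.
Arriving early and becoming a chord tone when the harmony changes — an anticipation.

Bb3 is an anticipation.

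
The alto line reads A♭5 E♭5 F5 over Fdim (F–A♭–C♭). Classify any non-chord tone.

The harmony at that moment is F diminished triad (F, A♭, C♭); E♭5 is not a chord tone.
It is approached by leap down from A♭5 and left by step up to F5.
Leap in, step out — an appoggiatura.

E♭5 is an appoggiatura.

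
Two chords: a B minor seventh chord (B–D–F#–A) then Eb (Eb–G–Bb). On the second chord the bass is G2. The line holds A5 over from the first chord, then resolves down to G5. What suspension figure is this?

9–8 suspension.

At the second chord the bass is G2. The suspended A5 lies a ninth above the bass; after resolving down by step to G5, the interval above the bass becomes an octave.
Suspension figures are named by those two intervals: 9–8.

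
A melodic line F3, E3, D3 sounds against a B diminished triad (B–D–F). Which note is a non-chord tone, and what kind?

The harmony at that moment is B diminished triad (B, D, F); E3 is not a chord tone.
It is approached by step down from F3 and left by step down to D3.
Step in, step out in the same direction — a passing tone.

E3 is a passing tone.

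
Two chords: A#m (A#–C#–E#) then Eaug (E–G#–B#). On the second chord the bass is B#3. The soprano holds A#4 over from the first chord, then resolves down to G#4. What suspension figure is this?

7–6 suspension.

At the second chord the bass is B#3. The suspended A#4 lies a seventh above the bass; after resolving down by step to G#4, the interval above the bass becomes a sixth.
Suspension figures are named by those two intervals: 7–6.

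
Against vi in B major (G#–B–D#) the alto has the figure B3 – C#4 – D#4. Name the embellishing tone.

The harmony at that moment is G# minor triad (G#, B, D#); C#4 is not a chord tone.
It is approached by step up from B3 and left by step up to D#4.
Step in, step out in the same direction — a passing tone.

C#4 is a passing tone.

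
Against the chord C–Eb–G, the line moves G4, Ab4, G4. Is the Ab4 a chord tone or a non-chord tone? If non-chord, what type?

The harmony at that moment is C minor triad (C, Eb, G); Ab4 is not a chord tone.
It is approached by step up from G4 and left by step down to G4.
Step away and step back to the same note — a neighbor tone (upper neighbor).

Non-chord tone — a neighbor tone.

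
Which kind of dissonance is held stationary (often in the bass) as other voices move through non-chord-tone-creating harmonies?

Approach: none. Departure: none — a single pitch is sustained while the chords change around it, passing through harmonies that do not contain it.
No melodic motion at all; the dissonance is created entirely by the moving harmonies against the stationary note — a pedal tone (pedal point).

Pedal tone.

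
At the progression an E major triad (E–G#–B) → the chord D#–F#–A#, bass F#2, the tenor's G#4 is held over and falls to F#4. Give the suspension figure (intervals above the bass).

9–8 suspension.

At the second chord the bass is F#2. The suspended G#4 lies a ninth above the bass; after resolving down by step to F#4, the interval above the bass becomes an octave.
Suspension figures are named by those two intervals: 9–8.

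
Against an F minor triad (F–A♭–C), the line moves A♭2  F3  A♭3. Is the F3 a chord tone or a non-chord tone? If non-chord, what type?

F minor triad contains F, A♭, C; F is the root, so it is a chord tone.

Chord tone (the root of F minor triad).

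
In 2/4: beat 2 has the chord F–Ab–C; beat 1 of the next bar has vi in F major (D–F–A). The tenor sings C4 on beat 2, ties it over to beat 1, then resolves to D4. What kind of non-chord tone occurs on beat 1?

The harmony at that moment is D minor triad (D, F, A); C4 is not a chord tone.
It is held over (the same pitch as the preceding C4) and left by step up to D4.
Held over from the previous chord and resolving up by step — a retardation.

Retardation.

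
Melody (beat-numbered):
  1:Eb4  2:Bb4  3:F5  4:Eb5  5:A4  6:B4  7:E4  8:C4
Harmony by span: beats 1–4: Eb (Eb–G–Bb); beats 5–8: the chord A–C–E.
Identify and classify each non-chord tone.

The harmony at that moment is Eb major triad (Eb, G, Bb); F5 is not a chord tone.
It is approached by leap up from Bb4 and left by step down to Eb5.
Leap in, step out — an appoggiatura.
The harmony at that moment is A minor triad (A, C, E); B4 is not a chord tone.
It is approached by step up from A4 and left by leap down to E4.
Step in, leap out — an escape tone.

F5 (beat 3) — appoggiatura; B4 (beat 6) — escape tone.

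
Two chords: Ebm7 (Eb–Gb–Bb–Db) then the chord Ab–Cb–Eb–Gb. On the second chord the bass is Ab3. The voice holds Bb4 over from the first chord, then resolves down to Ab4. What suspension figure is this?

9–8 suspension.

At the second chord the bass is Ab3. The suspended Bb4 lies a ninth above the bass; after resolving down by step to Ab4, the interval above the bass becomes an octave.
Suspension figures are named by those two intervals: 9–8.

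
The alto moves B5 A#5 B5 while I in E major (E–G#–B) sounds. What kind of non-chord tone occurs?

The harmony at that moment is E major triad (E, G#, B); A#5 is not a chord tone.
It is approached by step down from B5 and left by step up to B5.
Step away and step back to the same note — a neighbor tone (lower neighbor).

A#5 is a neighbor tone.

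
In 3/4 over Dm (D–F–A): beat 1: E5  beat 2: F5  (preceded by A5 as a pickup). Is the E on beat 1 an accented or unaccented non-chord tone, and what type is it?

Accented appoggiatura.

The harmony at that moment is D minor triad (D, F, A); E5 is not a chord tone.
It is approached by leap down from A5 and left by step up to F5.
Leap in, step out — an appoggiatura.
It falls on the downbeat, so it is accented.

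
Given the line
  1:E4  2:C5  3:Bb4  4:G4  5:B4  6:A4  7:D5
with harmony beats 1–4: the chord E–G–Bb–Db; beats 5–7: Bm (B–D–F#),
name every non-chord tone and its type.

C5 (beat 2) — appoggiatura; A4 (beat 6) — escape tone.

The harmony at that moment is E diminished seventh chord (E, G, Bb, Db); C5 is not a chord tone.
It is approached by leap up from E4 and left by step down to Bb4.
Leap in, step out — an appoggiatura.
The harmony at that moment is B minor triad (B, D, F#); A4 is not a chord tone.
It is approached by step down from B4 and left by leap up to D5.
Step in, leap out — an escape tone.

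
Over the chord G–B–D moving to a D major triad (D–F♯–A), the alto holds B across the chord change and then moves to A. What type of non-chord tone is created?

The harmony at that moment is D major triad (D, F♯, A); B is not a chord tone.
It is held over (the same pitch as the preceding B) and left by step down to A.
Held over from the previous chord and resolving down by step — a suspension.

B is a suspension.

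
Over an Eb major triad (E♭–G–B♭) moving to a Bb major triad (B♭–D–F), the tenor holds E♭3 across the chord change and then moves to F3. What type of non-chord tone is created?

E♭3 is a retardation.

The harmony at that moment is B♭ major triad (B♭, D, F); E♭3 is not a chord tone.
It is held over (the same pitch as the preceding E♭3) and left by step up to F3.
Held over from the previous chord and resolving up by step — a retardation.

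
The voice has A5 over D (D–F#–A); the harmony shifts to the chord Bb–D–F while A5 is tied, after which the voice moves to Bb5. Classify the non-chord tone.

The harmony at that moment is Bb major triad (Bb, D, F); A5 is not a chord tone.
It is held over (the same pitch as the preceding A5) and left by step up to Bb5.
Held over from the previous chord and resolving up by step — a retardation.

A5 is a retardation.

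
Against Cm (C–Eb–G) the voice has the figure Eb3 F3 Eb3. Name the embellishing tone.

F3 is a neighbor tone.

The harmony at that moment is C minor triad (C, Eb, G); F3 is not a chord tone.
It is approached by step up from Eb3 and left by step down to Eb3.
Step away and step back to the same note — a neighbor tone (upper neighbor).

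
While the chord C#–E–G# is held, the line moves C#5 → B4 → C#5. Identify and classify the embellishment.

B4 is a neighbor tone.

The harmony at that moment is C# minor triad (C#, E, G#); B4 is not a chord tone.
It is approached by step down from C#5 and left by step up to C#5.
Step away and step back to the same note — a neighbor tone (lower neighbor).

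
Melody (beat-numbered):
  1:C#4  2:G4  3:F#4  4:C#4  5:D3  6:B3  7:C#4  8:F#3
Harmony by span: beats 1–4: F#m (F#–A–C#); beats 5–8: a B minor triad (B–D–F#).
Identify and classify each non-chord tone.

The harmony at that moment is F# minor triad (F#, A, C#); G4 is not a chord tone.
It is approached by leap up from C#4 and left by step down to F#4.
Leap in, step out — an appoggiatura.
The harmony at that moment is B minor triad (B, D, F#); C#4 is not a chord tone.
It is approached by step up from B3 and left by leap down to F#3.
Step in, leap out — an escape tone.

G4 (beat 2) — appoggiatura; C#4 (beat 7) — escape tone.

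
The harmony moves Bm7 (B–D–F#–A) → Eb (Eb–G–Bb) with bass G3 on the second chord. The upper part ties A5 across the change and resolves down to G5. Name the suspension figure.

At the second chord the bass is G3. The suspended A5 lies a ninth above the bass; after resolving down by step to G5, the interval above the bass becomes an octave.
Suspension figures are named by those two intervals: 9–8.

9–8 suspension.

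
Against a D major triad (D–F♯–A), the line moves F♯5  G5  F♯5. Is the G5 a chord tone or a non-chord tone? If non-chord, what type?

The harmony at that moment is D major triad (D, F♯, A); G5 is not a chord tone.
It is approached by step up from F♯5 and left by step down to F♯5.
Step away and step back to the same note — a neighbor tone (upper neighbor).

Non-chord tone — a neighbor tone.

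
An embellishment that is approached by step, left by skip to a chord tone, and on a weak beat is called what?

Approach: by step. Departure: by leap. Metric position: weak.
Step in, leap out, from a weak position — an escape tone (échappée). (It is the mirror image of the appoggiatura, which leaps in and steps out on a strong beat.)

Escape tone.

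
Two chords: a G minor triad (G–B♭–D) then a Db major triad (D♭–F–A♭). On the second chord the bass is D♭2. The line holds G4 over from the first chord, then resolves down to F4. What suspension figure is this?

4–3 suspension.

At the second chord the bass is D♭2. The suspended G4 lies a fourth above the bass; after resolving down by step to F4, the interval above the bass becomes a third.
Suspension figures are named by those two intervals: 4–3.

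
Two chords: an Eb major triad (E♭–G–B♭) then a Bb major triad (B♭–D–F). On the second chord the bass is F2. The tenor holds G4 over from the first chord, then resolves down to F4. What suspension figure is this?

At the second chord the bass is F2. The suspended G4 lies a ninth above the bass; after resolving down by step to F4, the interval above the bass becomes an octave.
Suspension figures are named by those two intervals: 9–8.

9–8 suspension.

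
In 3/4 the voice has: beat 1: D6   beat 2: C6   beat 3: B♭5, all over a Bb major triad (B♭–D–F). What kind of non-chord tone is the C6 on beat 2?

The harmony at that moment is B♭ major triad (B♭, D, F); C6 is not a chord tone.
It is approached by step down from D6 and left by step down to B♭5.
Step in, step out in the same direction — a passing tone.

Passing tone.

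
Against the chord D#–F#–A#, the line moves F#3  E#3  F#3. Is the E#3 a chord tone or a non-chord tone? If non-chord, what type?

Non-chord tone — a neighbor tone.

The harmony at that moment is D# minor triad (D#, F#, A#); E#3 is not a chord tone.
It is approached by step down from F#3 and left by step up to F#3.
Step away and step back to the same note — a neighbor tone (lower neighbor).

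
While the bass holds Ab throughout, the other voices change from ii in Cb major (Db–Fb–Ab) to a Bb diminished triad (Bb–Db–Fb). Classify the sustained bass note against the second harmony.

The harmony at that moment is Bb diminished triad (Bb, Db, Fb); Ab is not a chord tone.
It is held over (the same pitch as the preceding Ab) and then sustained as the same pitch into the next harmony.
Sustained through a change of harmony — a pedal tone.

Pedal tone (pedal point).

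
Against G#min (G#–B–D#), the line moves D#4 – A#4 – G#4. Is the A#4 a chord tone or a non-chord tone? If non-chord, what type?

The harmony at that moment is G# minor triad (G#, B, D#); A#4 is not a chord tone.
It is approached by leap up from D#4 and left by step down to G#4.
Leap in, step out — an appoggiatura.

Non-chord tone — an appoggiatura.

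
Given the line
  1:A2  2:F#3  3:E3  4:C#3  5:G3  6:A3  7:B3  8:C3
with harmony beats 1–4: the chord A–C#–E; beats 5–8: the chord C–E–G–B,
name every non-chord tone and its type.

F#3 (beat 2) — appoggiatura; A3 (beat 6) — passing tone.

The harmony at that moment is A major triad (A, C#, E); F#3 is not a chord tone.
It is approached by leap up from A2 and left by step down to E3.
Leap in, step out — an appoggiatura.
The harmony at that moment is C major seventh chord (C, E, G, B); A3 is not a chord tone.
It is approached by step up from G3 and left by step up to B3.
Step in, step out in the same direction — a passing tone.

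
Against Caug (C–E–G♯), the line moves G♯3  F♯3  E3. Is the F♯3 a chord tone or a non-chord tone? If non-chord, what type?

The harmony at that moment is C augmented triad (C, E, G♯); F♯3 is not a chord tone.
It is approached by step down from G♯3 and left by step down to E3.
Step in, step out in the same direction — a passing tone.

Non-chord tone — a passing tone.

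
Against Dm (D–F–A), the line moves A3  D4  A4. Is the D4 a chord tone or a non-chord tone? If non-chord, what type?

Chord tone (the root of D minor triad).

D minor triad contains D, F, A; D is the root, so it is a chord tone.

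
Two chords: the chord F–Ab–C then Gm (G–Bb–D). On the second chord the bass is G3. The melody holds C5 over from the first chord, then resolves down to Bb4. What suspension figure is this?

4–3 suspension.

At the second chord the bass is G3. The suspended C5 lies a fourth above the bass; after resolving down by step to Bb4, the interval above the bass becomes a third.
Suspension figures are named by those two intervals: 4–3.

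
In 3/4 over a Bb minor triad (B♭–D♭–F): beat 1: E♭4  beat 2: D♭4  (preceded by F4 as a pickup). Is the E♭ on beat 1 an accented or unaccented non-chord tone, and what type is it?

Accented passing tone.

The harmony at that moment is B♭ minor triad (B♭, D♭, F); E♭4 is not a chord tone.
It is approached by step down from F4 and left by step down to D♭4.
Step in, step out in the same direction — a passing tone.
It falls on the downbeat, so it is accented.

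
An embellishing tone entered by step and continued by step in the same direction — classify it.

Passing tone.

Approach: by step. Departure: by step, continuing in the same direction.
Stepwise on both sides with no change of direction means the note fills in the space between two different chord tones — a passing tone. (Had it turned back to its starting note it would be a neighbor tone instead.)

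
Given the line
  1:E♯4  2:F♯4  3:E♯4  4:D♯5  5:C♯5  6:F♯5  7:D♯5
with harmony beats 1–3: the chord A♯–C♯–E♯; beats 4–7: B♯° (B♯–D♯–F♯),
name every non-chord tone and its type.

F♯4 (beat 2) — neighbor tone; C♯5 (beat 5) — escape tone.

The harmony at that moment is A♯ minor triad (A♯, C♯, E♯); F♯4 is not a chord tone.
It is approached by step up from E♯4 and left by step down to E♯4.
Step away and step back to the same note — a neighbor tone (upper neighbor).
The harmony at that moment is B♯ diminished triad (B♯, D♯, F♯); C♯5 is not a chord tone.
It is approached by step down from D♯5 and left by leap up to F♯5.
Step in, leap out — an escape tone.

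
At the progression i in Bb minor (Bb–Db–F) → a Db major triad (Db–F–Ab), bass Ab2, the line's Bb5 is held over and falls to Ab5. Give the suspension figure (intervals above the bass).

At the second chord the bass is Ab2. The suspended Bb5 lies a ninth above the bass; after resolving down by step to Ab5, the interval above the bass becomes an octave.
Suspension figures are named by those two intervals: 9–8.

9–8 suspension.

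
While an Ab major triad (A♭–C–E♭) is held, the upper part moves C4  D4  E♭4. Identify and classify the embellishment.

The harmony at that moment is A♭ major triad (A♭, C, E♭); D4 is not a chord tone.
It is approached by step up from C4 and left by step up to E♭4.
Step in, step out in the same direction — a passing tone.

D4 is a passing tone.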